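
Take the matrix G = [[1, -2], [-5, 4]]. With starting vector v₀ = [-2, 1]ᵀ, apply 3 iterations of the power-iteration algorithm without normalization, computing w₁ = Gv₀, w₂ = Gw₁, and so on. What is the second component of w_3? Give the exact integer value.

w1 = Gv₀ = (1·(-2) + (-2)·1; (-5)·(-2) + 4·1) = (-4, 14)
w2 = Gw1 = (1·(-4) + (-2)·14; (-5)·(-4) + 4·14) = (-32, 76)
w3 = Gw2 = (-184, 464)
The requested component of w3 is 464.

464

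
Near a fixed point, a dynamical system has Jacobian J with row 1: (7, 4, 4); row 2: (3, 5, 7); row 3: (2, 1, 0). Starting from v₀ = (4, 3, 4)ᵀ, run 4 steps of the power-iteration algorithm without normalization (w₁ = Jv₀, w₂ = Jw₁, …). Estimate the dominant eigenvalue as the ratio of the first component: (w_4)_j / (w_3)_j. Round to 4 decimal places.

λ ≈ 11.1248

w1 = Jv₀ = (7·4 + 4·3 + 4·4; 3·4 + 5·3 + 7·4; 2·4 + 1·3 + 0·4) = (56, 55, 11)
w2 = Jw1 = (7·56 + 4·55 + 4·11; 3·56 + 5·55 + 7·11; 2·56 + 1·55 + 0·11) = (656, 520, 167)
w3 = Jw2 = (7340, 5737, 1832)
w4 = Jw3 = (81656, 63529, 20417)
Ratio at component: 81656 / 7340 = 11.1248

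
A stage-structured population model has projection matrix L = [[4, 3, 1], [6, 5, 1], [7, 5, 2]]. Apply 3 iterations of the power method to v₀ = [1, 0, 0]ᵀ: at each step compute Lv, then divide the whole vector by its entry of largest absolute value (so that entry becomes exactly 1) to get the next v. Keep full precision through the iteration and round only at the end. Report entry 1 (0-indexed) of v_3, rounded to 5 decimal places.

Lv0 = (4.000000, 6.000000, 7.000000); divide by 7.000000 → v1 = (0.571429, 0.857143, 1.000000)
Lv1 = (5.857143, 8.714286, 10.285714); divide by 10.285714 → v2 = (0.569444, 0.847222, 1.000000)
Lv2 = (5.819444, 8.652778, 10.222222); divide by 10.222222 → v3 = (0.569293, 0.846467, 1.000000)
Requested entry of v3: 623/736 = 0.84647

0.84647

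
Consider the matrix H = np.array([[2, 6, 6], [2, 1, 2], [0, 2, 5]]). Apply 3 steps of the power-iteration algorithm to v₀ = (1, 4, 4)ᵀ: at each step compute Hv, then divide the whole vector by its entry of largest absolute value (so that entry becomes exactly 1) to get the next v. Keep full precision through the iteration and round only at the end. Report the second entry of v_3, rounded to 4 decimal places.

0.4429

Hv0 = (50.00000, 14.00000, 28.00000); divide by 50.00000 → v1 = (1.00000, 0.28000, 0.56000)
Hv1 = (7.04000, 3.40000, 3.36000); divide by 7.04000 → v2 = (1.00000, 0.48295, 0.47727)
Hv2 = (7.76136, 3.43750, 3.35227); divide by 7.76136 → v3 = (1.00000, 0.44290, 0.43192)
Requested entry of v3: 1210/2732 = 0.4429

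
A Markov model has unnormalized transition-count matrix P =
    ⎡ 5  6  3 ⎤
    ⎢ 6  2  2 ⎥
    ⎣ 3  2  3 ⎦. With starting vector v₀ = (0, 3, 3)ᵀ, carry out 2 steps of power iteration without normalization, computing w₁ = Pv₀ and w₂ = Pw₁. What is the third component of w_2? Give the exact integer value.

150

w1 = Pv₀ = (5·0 + 6·3 + 3·3; 6·0 + 2·3 + 2·3; 3·0 + 2·3 + 3·3) = (27, 12, 15)
w2 = Pw1 = (5·27 + 6·12 + 3·15; 6·27 + 2·12 + 2·15; 3·27 + 2·12 + 3·15) = (252, 216, 150)
The requested component of w2 is 150.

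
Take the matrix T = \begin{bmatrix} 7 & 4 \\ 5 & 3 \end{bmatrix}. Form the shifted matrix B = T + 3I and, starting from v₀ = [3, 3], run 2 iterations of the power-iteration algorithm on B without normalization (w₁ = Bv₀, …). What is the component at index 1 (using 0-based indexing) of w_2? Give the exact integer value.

408

B = T + 3I has rows (10, 4); (5, 6)
w1 = Bv₀ = (10·3 + 4·3; 5·3 + 6·3) = (42, 33)
w2 = Bw1 = (10·42 + 4·33; 5·42 + 6·33) = (552, 408)
Requested component of w2: 408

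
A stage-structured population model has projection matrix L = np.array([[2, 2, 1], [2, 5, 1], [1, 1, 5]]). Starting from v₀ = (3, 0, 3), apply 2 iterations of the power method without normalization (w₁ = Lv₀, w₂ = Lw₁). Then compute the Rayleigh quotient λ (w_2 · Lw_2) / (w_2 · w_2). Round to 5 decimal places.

6.79310

w1 = Lv₀ = (2·3 + 2·0 + 1·3; 2·3 + 5·0 + 1·3; 1·3 + 1·0 + 5·3) = (9, 9, 18)
w2 = Lw1 = (2·9 + 2·9 + 1·18; 2·9 + 5·9 + 1·18; 1·9 + 1·9 + 5·18) = (54, 81, 108)
Lw2 = (378, 621, 675)
w2·Lw2 = 54·378 + 81·621 + 108·675 = 143613; w2·w2 = 54·54 + 81·81 + 108·108 = 21141
λ ≈ 143613/21141 = 6.79310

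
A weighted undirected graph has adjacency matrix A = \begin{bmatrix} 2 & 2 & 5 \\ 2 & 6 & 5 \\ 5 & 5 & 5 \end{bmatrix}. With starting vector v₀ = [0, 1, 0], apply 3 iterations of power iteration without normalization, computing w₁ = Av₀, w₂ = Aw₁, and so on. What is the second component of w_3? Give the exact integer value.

797

w1 = Av₀ = (2·0 + 2·1 + 5·0; 2·0 + 6·1 + 5·0; 5·0 + 5·1 + 5·0) = (2, 6, 5)
w2 = Aw1 = (2·2 + 2·6 + 5·5; 2·2 + 6·6 + 5·5; 5·2 + 5·6 + 5·5) = (41, 65, 65)
w3 = Aw2 = (537, 797, 855)
The requested component of w3 is 797.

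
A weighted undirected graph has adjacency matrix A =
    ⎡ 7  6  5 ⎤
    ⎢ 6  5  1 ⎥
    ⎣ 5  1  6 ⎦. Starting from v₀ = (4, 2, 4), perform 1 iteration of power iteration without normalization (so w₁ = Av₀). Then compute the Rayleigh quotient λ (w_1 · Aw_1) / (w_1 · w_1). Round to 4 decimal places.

w1 = Av₀ = (60, 38, 46)
Aw1 = (878, 596, 614)
w1·Aw1 = 60·878 + 38·596 + 46·614 = 103572; w1·w1 = 60·60 + 38·38 + 46·46 = 7160
λ ≈ 103572/7160 = 14.4654

λ ≈ 14.4654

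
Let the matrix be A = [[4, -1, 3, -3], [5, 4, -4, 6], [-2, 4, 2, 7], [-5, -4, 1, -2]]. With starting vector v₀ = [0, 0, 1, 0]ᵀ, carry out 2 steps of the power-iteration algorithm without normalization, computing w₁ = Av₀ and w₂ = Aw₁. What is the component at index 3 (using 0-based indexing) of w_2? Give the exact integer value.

w1 = Av₀ = (3, -4, 2, 1)
w2 = Aw1 = (19, -3, -11, 1)
The requested component of w2 is 1.

1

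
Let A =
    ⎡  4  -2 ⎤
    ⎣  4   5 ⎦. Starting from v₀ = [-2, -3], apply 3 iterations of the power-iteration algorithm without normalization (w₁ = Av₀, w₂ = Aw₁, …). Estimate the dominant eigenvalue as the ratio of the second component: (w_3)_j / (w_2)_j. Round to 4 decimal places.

w1 = Av₀ = (4·(-2) + (-2)·(-3); 4·(-2) + 5·(-3)) = (-2, -23)
w2 = Aw1 = (4·(-2) + (-2)·(-23); 4·(-2) + 5·(-23)) = (38, -123)
w3 = Aw2 = (398, -463)
Ratio at component: -463 / -123 = 3.7642

λ ≈ 3.7642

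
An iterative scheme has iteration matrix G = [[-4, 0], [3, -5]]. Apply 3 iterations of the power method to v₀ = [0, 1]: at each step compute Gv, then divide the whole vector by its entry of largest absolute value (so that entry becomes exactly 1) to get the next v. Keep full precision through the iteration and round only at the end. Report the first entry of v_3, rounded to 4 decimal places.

0.0000

Gv0 = (0.00000, -5.00000); divide by -5.00000 → v1 = (0.00000, 1.00000)
Gv1 = (0.00000, -5.00000); divide by -5.00000 → v2 = (0.00000, 1.00000)
Gv2 = (0.00000, -5.00000); divide by -5.00000 → v3 = (0.00000, 1.00000)
Requested entry of v3: 0/-125 = 0.0000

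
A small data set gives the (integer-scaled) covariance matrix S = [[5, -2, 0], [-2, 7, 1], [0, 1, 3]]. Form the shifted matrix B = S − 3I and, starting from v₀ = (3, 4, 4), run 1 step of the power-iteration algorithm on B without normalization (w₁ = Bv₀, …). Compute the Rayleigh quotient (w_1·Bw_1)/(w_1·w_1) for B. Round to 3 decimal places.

μ ≈ 4.704

B = S − 3I has rows (2, -2, 0); (-2, 4, 1); (0, 1, 0)
w1 = Bv₀ = (-2, 14, 4)
Bw1 = (-32, 64, 14)
w1·Bw1 = 1016; w1·w1 = 216; μ ≈ 1016/216 = 4.704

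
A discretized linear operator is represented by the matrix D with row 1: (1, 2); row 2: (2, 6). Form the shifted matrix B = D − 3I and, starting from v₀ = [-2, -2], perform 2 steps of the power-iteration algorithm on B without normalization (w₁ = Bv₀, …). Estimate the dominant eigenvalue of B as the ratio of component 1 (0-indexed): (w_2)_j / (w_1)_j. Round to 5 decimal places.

B = D − 3I has rows (-2, 2); (2, 3)
w1 = Bv₀ = (0, -10)
w2 = Bw1 = (-20, -30)
Ratio: -30/-10 = 3.00000

μ ≈ 3.00000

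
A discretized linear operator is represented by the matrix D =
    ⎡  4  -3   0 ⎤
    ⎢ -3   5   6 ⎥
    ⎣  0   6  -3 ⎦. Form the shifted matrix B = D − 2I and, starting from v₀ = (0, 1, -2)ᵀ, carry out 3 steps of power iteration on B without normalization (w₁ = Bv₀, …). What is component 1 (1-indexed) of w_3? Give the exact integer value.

B = D − 2I has rows (2, -3, 0); (-3, 3, 6); (0, 6, -5)
w1 = Bv₀ = (2·0 + (-3)·1 + 0·(-2); (-3)·0 + 3·1 + 6·(-2); 0·0 + 6·1 + (-5)·(-2)) = (-3, -9, 16)
w2 = Bw1 = (2·(-3) + (-3)·(-9) + 0·16; (-3)·(-3) + 3·(-9) + 6·16; 0·(-3) + 6·(-9) + (-5)·16) = (21, 78, -134)
w3 = Bw2 = (-192, -633, 1138)
Requested component of w3: -192

-192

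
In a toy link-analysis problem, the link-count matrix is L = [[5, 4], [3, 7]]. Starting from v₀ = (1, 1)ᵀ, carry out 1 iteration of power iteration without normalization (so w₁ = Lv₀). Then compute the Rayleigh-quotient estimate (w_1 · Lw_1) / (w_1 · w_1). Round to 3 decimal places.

9.586

w1 = Lv₀ = (9, 10)
Lw1 = (85, 97)
w1·Lw1 = 9·85 + 10·97 = 1735; w1·w1 = 9·9 + 10·10 = 181
λ ≈ 1735/181 = 9.586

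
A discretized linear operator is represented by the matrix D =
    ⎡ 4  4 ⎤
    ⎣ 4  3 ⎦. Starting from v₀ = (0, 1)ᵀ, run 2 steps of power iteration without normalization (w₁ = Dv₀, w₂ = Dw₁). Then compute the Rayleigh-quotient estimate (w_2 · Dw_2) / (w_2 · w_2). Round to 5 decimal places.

w1 = Dv₀ = (4·0 + 4·1; 4·0 + 3·1) = (4, 3)
w2 = Dw1 = (4·4 + 4·3; 4·4 + 3·3) = (28, 25)
Dw2 = (212, 187)
w2·Dw2 = 28·212 + 25·187 = 10611; w2·w2 = 28·28 + 25·25 = 1409
λ ≈ 10611/1409 = 7.53087

λ ≈ 7.53087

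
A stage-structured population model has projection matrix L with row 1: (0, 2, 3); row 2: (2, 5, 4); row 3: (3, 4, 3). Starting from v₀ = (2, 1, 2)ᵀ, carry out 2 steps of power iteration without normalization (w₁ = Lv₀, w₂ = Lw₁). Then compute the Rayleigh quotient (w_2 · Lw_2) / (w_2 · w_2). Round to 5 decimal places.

9.38813

w1 = Lv₀ = (0·2 + 2·1 + 3·2; 2·2 + 5·1 + 4·2; 3·2 + 4·1 + 3·2) = (8, 17, 16)
w2 = Lw1 = (0·8 + 2·17 + 3·16; 2·8 + 5·17 + 4·16; 3·8 + 4·17 + 3·16) = (82, 165, 140)
Lw2 = (750, 1549, 1326)
w2·Lw2 = 82·750 + 165·1549 + 140·1326 = 502725; w2·w2 = 82·82 + 165·165 + 140·140 = 53549
λ ≈ 502725/53549 = 9.38813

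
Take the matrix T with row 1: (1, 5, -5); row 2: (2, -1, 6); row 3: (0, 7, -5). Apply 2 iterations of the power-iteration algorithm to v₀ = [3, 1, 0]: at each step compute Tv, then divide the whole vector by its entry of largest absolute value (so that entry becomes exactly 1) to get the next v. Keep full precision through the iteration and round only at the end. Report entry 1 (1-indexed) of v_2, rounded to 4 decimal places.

Tv0 = (8.00000, 5.00000, 7.00000); divide by 8.00000 → v1 = (1.00000, 0.62500, 0.87500)
Tv1 = (-0.25000, 6.62500, 0.00000); divide by 6.62500 → v2 = (-0.03774, 1.00000, 0.00000)
Requested entry of v2: -2/53 = -0.0377

-0.0377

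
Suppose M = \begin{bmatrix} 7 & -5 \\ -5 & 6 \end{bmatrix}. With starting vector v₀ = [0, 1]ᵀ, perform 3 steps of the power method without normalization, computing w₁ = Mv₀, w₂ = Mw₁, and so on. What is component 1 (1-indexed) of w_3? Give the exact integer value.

w1 = Mv₀ = (7·0 + (-5)·1; (-5)·0 + 6·1) = (-5, 6)
w2 = Mw1 = (7·(-5) + (-5)·6; (-5)·(-5) + 6·6) = (-65, 61)
w3 = Mw2 = (-760, 691)
The requested component of w3 is -760.

-760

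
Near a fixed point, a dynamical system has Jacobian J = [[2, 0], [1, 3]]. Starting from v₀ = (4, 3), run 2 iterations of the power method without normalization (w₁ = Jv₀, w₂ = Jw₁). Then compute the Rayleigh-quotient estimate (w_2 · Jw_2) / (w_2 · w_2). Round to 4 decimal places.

w1 = Jv₀ = (2·4 + 0·3; 1·4 + 3·3) = (8, 13)
w2 = Jw1 = (2·8 + 0·13; 1·8 + 3·13) = (16, 47)
Jw2 = (32, 157)
w2·Jw2 = 16·32 + 47·157 = 7891; w2·w2 = 16·16 + 47·47 = 2465
λ ≈ 7891/2465 = 3.2012

3.2012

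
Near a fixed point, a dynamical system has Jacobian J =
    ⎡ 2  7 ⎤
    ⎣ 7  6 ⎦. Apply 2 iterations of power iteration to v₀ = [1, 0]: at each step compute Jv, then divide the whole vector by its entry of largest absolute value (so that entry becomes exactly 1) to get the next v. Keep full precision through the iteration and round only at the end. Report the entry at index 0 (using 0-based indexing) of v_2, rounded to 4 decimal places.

0.9464

Jv0 = (2.00000, 7.00000); divide by 7.00000 → v1 = (0.28571, 1.00000)
Jv1 = (7.57143, 8.00000); divide by 8.00000 → v2 = (0.94643, 1.00000)
Requested entry of v2: 53/56 = 0.9464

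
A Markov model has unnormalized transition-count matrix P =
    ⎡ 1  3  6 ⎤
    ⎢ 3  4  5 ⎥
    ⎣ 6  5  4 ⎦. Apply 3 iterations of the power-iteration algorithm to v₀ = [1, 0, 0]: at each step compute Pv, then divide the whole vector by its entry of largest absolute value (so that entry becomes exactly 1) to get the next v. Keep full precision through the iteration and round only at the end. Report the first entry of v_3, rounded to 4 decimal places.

Pv0 = (1.00000, 3.00000, 6.00000); divide by 6.00000 → v1 = (0.16667, 0.50000, 1.00000)
Pv1 = (7.66667, 7.50000, 7.50000); divide by 7.66667 → v2 = (1.00000, 0.97826, 0.97826)
Pv2 = (9.80435, 11.80435, 14.80435); divide by 14.80435 → v3 = (0.66226, 0.79736, 1.00000)
Requested entry of v3: 451/681 = 0.6623

0.6623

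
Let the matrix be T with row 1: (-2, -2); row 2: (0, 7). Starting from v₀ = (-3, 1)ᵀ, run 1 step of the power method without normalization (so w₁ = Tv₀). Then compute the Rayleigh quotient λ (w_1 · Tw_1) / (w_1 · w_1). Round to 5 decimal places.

w1 = Tv₀ = ((-2)·(-3) + (-2)·1; 0·(-3) + 7·1) = (4, 7)
Tw1 = (-22, 49)
w1·Tw1 = 4·(-22) + 7·49 = 255; w1·w1 = 4·4 + 7·7 = 65
λ ≈ 255/65 = 3.92308

λ ≈ 3.92308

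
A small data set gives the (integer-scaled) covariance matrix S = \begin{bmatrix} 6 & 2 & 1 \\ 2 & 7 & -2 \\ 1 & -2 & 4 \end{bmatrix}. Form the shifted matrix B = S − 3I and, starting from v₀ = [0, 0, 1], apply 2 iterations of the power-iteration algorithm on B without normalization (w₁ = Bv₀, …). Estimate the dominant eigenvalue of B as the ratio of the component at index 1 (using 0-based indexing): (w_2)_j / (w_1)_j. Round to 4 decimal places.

4.0000

B = S − 3I has rows (3, 2, 1); (2, 4, -2); (1, -2, 1)
w1 = Bv₀ = (3·0 + 2·0 + 1·1; 2·0 + 4·0 + (-2)·1; 1·0 + (-2)·0 + 1·1) = (1, -2, 1)
w2 = Bw1 = (3·1 + 2·(-2) + 1·1; 2·1 + 4·(-2) + (-2)·1; 1·1 + (-2)·(-2) + 1·1) = (0, -8, 6)
Ratio: -8/-2 = 4.0000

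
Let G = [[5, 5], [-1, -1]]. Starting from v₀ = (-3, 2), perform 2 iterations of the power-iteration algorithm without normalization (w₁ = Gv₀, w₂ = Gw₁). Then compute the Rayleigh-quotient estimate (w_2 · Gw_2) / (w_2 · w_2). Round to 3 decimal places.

w1 = Gv₀ = (-5, 1)
w2 = Gw1 = (-20, 4)
Gw2 = (-80, 16)
w2·Gw2 = (-20)·(-80) + 4·16 = 1664; w2·w2 = (-20)·(-20) + 4·4 = 416
λ ≈ 1664/416 = 4.000

4.000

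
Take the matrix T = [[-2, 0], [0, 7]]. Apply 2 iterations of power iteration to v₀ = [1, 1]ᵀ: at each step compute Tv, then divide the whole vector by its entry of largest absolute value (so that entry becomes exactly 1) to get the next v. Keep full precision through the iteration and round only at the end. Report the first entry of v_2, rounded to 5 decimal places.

Tv0 = (-2.000000, 7.000000); divide by 7.000000 → v1 = (-0.285714, 1.000000)
Tv1 = (0.571429, 7.000000); divide by 7.000000 → v2 = (0.081633, 1.000000)
Requested entry of v2: 4/49 = 0.08163

0.08163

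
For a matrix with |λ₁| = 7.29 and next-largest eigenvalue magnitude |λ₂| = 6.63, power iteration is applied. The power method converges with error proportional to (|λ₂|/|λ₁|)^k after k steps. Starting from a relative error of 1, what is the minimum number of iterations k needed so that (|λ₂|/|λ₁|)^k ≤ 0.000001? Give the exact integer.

|λ₂/λ₁| = 6.63/7.29 = 0.90947
Need k ≥ ln(0.000001) / ln(0.90947) = -13.8155 / -0.0949 ≈ 145.582
Smallest integer k satisfying the bound: 146

146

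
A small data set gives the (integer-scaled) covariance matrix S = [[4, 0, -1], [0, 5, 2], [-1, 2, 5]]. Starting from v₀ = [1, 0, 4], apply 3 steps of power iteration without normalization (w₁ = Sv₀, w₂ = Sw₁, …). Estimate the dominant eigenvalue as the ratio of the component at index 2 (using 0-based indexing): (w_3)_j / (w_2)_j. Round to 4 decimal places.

w1 = Sv₀ = (4·1 + 0·0 + (-1)·4; 0·1 + 5·0 + 2·4; (-1)·1 + 2·0 + 5·4) = (0, 8, 19)
w2 = Sw1 = (4·0 + 0·8 + (-1)·19; 0·0 + 5·8 + 2·19; (-1)·0 + 2·8 + 5·19) = (-19, 78, 111)
w3 = Sw2 = (-187, 612, 730)
Ratio at component: 730 / 111 = 6.5766

λ ≈ 6.5766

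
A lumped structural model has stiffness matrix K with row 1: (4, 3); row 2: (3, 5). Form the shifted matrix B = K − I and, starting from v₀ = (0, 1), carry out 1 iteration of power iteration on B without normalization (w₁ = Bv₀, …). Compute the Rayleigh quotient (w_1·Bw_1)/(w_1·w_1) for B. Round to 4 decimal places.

μ ≈ 6.5200

B = K − I has rows (3, 3); (3, 4)
w1 = Bv₀ = (3·0 + 3·1; 3·0 + 4·1) = (3, 4)
Bw1 = (21, 25)
w1·Bw1 = 163; w1·w1 = 25; μ ≈ 163/25 = 6.5200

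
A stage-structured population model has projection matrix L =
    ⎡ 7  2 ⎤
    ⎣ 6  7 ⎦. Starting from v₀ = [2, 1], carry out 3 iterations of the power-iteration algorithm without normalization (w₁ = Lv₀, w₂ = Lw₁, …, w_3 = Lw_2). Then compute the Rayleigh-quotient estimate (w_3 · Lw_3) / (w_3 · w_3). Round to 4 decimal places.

λ ≈ 10.5362

w1 = Lv₀ = (16, 19)
w2 = Lw1 = (150, 229)
w3 = Lw2 = (1508, 2503)
Lw3 = (15562, 26569)
w3·Lw3 = 1508·15562 + 2503·26569 = 89969703; w3·w3 = 1508·1508 + 2503·2503 = 8539073
λ ≈ 89969703/8539073 = 10.5362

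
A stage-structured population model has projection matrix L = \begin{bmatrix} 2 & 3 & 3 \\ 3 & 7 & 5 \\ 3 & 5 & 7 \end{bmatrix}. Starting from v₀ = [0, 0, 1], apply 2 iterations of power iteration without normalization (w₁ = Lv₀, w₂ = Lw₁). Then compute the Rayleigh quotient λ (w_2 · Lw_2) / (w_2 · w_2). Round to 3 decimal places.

λ ≈ 13.551

w1 = Lv₀ = (2·0 + 3·0 + 3·1; 3·0 + 7·0 + 5·1; 3·0 + 5·0 + 7·1) = (3, 5, 7)
w2 = Lw1 = (2·3 + 3·5 + 3·7; 3·3 + 7·5 + 5·7; 3·3 + 5·5 + 7·7) = (42, 79, 83)
Lw2 = (570, 1094, 1102)
w2·Lw2 = 42·570 + 79·1094 + 83·1102 = 201832; w2·w2 = 42·42 + 79·79 + 83·83 = 14894
λ ≈ 201832/14894 = 13.551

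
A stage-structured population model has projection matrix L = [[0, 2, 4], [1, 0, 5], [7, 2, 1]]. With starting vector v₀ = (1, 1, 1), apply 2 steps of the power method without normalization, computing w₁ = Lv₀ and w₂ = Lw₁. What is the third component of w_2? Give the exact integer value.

64

w1 = Lv₀ = (0·1 + 2·1 + 4·1; 1·1 + 0·1 + 5·1; 7·1 + 2·1 + 1·1) = (6, 6, 10)
w2 = Lw1 = (0·6 + 2·6 + 4·10; 1·6 + 0·6 + 5·10; 7·6 + 2·6 + 1·10) = (52, 56, 64)
The requested component of w2 is 64.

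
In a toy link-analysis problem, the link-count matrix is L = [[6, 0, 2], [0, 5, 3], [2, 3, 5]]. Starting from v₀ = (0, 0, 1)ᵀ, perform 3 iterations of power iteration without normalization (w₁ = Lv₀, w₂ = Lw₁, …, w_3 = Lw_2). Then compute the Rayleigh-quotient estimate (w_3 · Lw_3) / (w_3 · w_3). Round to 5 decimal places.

8.79032

w1 = Lv₀ = (6·0 + 0·0 + 2·1; 0·0 + 5·0 + 3·1; 2·0 + 3·0 + 5·1) = (2, 3, 5)
w2 = Lw1 = (6·2 + 0·3 + 2·5; 0·2 + 5·3 + 3·5; 2·2 + 3·3 + 5·5) = (22, 30, 38)
w3 = Lw2 = (208, 264, 324)
Lw3 = (1896, 2292, 2828)
w3·Lw3 = 208·1896 + 264·2292 + 324·2828 = 1915728; w3·w3 = 208·208 + 264·264 + 324·324 = 217936
λ ≈ 1915728/217936 = 8.79032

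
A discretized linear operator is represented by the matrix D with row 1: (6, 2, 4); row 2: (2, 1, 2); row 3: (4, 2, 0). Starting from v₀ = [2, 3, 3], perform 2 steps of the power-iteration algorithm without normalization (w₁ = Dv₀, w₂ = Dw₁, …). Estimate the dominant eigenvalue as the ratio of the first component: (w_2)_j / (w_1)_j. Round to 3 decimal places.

8.733

w1 = Dv₀ = (6·2 + 2·3 + 4·3; 2·2 + 1·3 + 2·3; 4·2 + 2·3 + 0·3) = (30, 13, 14)
w2 = Dw1 = (6·30 + 2·13 + 4·14; 2·30 + 1·13 + 2·14; 4·30 + 2·13 + 0·14) = (262, 101, 146)
Ratio at component: 262 / 30 = 8.733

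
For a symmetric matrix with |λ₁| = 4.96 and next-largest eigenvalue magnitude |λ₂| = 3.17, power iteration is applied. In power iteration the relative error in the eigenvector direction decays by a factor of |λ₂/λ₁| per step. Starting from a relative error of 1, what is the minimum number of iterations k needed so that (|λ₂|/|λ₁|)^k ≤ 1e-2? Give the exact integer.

|λ₂/λ₁| = 3.17/4.96 = 0.63911
Need k ≥ ln(1e-2) / ln(0.63911) = -4.6052 / -0.4477 ≈ 10.287
Smallest integer k satisfying the bound: 11

11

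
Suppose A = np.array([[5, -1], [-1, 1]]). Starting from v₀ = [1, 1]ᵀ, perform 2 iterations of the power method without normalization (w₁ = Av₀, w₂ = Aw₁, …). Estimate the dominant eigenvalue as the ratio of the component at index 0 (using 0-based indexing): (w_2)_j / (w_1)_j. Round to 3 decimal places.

w1 = Av₀ = (4, 0)
w2 = Aw1 = (20, -4)
Ratio at component: 20 / 4 = 5.000

λ ≈ 5.000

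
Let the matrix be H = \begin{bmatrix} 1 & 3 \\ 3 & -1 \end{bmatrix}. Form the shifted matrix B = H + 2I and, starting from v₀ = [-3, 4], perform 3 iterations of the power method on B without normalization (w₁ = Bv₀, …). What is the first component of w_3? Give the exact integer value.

B = H + 2I has rows (3, 3); (3, 1)
w1 = Bv₀ = (3·(-3) + 3·4; 3·(-3) + 1·4) = (3, -5)
w2 = Bw1 = (3·3 + 3·(-5); 3·3 + 1·(-5)) = (-6, 4)
w3 = Bw2 = (-6, -14)
Requested component of w3: -6

-6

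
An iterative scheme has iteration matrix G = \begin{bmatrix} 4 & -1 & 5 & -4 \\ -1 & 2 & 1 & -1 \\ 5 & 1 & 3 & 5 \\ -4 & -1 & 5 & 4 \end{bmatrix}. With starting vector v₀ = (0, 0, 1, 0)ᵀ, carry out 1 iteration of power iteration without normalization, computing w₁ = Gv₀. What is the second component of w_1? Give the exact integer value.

1

w1 = Gv₀ = (5, 1, 3, 5)
The requested component of w1 is 1.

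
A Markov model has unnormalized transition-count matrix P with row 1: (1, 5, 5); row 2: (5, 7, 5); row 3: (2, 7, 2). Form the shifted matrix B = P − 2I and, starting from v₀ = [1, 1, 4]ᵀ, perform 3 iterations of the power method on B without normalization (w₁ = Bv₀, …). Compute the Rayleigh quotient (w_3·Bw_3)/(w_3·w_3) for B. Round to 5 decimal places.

B = P − 2I has rows (-1, 5, 5); (5, 5, 5); (2, 7, 0)
w1 = Bv₀ = ((-1)·1 + 5·1 + 5·4; 5·1 + 5·1 + 5·4; 2·1 + 7·1 + 0·4) = (24, 30, 9)
w2 = Bw1 = ((-1)·24 + 5·30 + 5·9; 5·24 + 5·30 + 5·9; 2·24 + 7·30 + 0·9) = (171, 315, 258)
w3 = Bw2 = (2694, 3720, 2547)
Bw3 = (28641, 44805, 31428)
w3·Bw3 = 323880570; w3·w3 = 27583245; μ ≈ 323880570/27583245 = 11.74193

11.74193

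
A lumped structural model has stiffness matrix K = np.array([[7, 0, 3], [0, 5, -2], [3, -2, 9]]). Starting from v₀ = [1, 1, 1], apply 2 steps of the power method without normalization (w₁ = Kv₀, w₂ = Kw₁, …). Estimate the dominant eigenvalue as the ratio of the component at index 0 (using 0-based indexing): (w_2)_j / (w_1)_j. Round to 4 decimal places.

10.0000

w1 = Kv₀ = (7·1 + 0·1 + 3·1; 0·1 + 5·1 + (-2)·1; 3·1 + (-2)·1 + 9·1) = (10, 3, 10)
w2 = Kw1 = (7·10 + 0·3 + 3·10; 0·10 + 5·3 + (-2)·10; 3·10 + (-2)·3 + 9·10) = (100, -5, 114)
Ratio at component: 100 / 10 = 10.0000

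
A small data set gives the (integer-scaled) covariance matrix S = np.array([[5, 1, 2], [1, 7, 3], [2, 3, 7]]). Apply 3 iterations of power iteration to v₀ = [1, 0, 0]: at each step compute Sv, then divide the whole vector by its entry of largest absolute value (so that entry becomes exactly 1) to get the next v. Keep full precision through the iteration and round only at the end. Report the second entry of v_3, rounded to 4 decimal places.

0.7822

Sv0 = (5.00000, 1.00000, 2.00000); divide by 5.00000 → v1 = (1.00000, 0.20000, 0.40000)
Sv1 = (6.00000, 3.60000, 5.40000); divide by 6.00000 → v2 = (1.00000, 0.60000, 0.90000)
Sv2 = (7.40000, 7.90000, 10.10000); divide by 10.10000 → v3 = (0.73267, 0.78218, 1.00000)
Requested entry of v3: 237/303 = 0.7822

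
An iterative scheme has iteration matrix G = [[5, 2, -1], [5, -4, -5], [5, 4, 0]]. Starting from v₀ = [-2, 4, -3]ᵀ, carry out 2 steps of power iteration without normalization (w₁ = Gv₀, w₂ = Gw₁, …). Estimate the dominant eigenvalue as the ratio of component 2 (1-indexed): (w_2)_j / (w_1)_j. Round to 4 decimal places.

w1 = Gv₀ = (5·(-2) + 2·4 + (-1)·(-3); 5·(-2) + (-4)·4 + (-5)·(-3); 5·(-2) + 4·4 + 0·(-3)) = (1, -11, 6)
w2 = Gw1 = (5·1 + 2·(-11) + (-1)·6; 5·1 + (-4)·(-11) + (-5)·6; 5·1 + 4·(-11) + 0·6) = (-23, 19, -39)
Ratio at component: 19 / -11 = -1.7273

-1.7273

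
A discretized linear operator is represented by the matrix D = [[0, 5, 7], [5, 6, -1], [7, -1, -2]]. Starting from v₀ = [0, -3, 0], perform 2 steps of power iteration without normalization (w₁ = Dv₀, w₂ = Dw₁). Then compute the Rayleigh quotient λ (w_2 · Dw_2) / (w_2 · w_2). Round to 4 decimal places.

w1 = Dv₀ = (0·0 + 5·(-3) + 7·0; 5·0 + 6·(-3) + (-1)·0; 7·0 + (-1)·(-3) + (-2)·0) = (-15, -18, 3)
w2 = Dw1 = (0·(-15) + 5·(-18) + 7·3; 5·(-15) + 6·(-18) + (-1)·3; 7·(-15) + (-1)·(-18) + (-2)·3) = (-69, -186, -93)
Dw2 = (-1581, -1368, -111)
w2·Dw2 = (-69)·(-1581) + (-186)·(-1368) + (-93)·(-111) = 373860; w2·w2 = (-69)·(-69) + (-186)·(-186) + (-93)·(-93) = 48006
λ ≈ 373860/48006 = 7.7878

λ ≈ 7.7878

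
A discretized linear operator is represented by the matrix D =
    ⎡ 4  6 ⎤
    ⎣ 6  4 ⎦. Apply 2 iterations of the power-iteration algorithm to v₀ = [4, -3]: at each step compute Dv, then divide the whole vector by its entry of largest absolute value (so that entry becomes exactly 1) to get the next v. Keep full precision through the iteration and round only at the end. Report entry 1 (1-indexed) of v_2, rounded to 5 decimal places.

1.00000

Dv0 = (-2.000000, 12.000000); divide by 12.000000 → v1 = (-0.166667, 1.000000)
Dv1 = (5.333333, 3.000000); divide by 5.333333 → v2 = (1.000000, 0.562500)
Requested entry of v2: 64/64 = 1.00000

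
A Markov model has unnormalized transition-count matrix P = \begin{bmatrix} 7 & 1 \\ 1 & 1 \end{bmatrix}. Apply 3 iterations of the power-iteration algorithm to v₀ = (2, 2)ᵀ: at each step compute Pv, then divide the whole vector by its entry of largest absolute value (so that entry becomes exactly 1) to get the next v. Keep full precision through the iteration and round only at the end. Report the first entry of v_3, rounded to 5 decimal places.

Pv0 = (16.000000, 4.000000); divide by 16.000000 → v1 = (1.000000, 0.250000)
Pv1 = (7.250000, 1.250000); divide by 7.250000 → v2 = (1.000000, 0.172414)
Pv2 = (7.172414, 1.172414); divide by 7.172414 → v3 = (1.000000, 0.163462)
Requested entry of v3: 832/832 = 1.00000

1.00000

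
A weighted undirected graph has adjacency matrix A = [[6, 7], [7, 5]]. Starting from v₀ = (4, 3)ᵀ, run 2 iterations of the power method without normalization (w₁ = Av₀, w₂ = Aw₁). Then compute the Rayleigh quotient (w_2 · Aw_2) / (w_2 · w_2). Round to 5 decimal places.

λ ≈ 12.51780

w1 = Av₀ = (6·4 + 7·3; 7·4 + 5·3) = (45, 43)
w2 = Aw1 = (6·45 + 7·43; 7·45 + 5·43) = (571, 530)
Aw2 = (7136, 6647)
w2·Aw2 = 571·7136 + 530·6647 = 7597566; w2·w2 = 571·571 + 530·530 = 606941
λ ≈ 7597566/606941 = 12.51780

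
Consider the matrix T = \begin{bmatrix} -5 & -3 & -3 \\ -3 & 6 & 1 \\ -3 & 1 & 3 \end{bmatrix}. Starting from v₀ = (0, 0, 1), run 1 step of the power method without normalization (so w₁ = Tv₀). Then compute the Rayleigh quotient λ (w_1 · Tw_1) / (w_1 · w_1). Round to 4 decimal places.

3.4737

w1 = Tv₀ = (-3, 1, 3)
Tw1 = (3, 18, 19)
w1·Tw1 = (-3)·3 + 1·18 + 3·19 = 66; w1·w1 = (-3)·(-3) + 1·1 + 3·3 = 19
λ ≈ 66/19 = 3.4737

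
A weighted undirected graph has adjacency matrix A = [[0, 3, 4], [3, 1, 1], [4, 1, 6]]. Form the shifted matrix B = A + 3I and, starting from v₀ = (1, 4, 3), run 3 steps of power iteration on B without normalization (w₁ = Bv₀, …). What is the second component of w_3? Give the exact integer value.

B = A + 3I has rows (3, 3, 4); (3, 4, 1); (4, 1, 9)
w1 = Bv₀ = (27, 22, 35)
w2 = Bw1 = (287, 204, 445)
w3 = Bw2 = (3253, 2122, 5357)
Requested component of w3: 2122

2122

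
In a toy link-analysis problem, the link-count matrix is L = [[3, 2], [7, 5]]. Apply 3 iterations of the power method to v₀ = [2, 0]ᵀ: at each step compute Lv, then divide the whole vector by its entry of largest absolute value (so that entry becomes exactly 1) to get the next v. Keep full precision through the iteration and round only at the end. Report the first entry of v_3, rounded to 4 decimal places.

0.4104

Lv0 = (6.00000, 14.00000); divide by 14.00000 → v1 = (0.42857, 1.00000)
Lv1 = (3.28571, 8.00000); divide by 8.00000 → v2 = (0.41071, 1.00000)
Lv2 = (3.23214, 7.87500); divide by 7.87500 → v3 = (0.41043, 1.00000)
Requested entry of v3: 362/882 = 0.4104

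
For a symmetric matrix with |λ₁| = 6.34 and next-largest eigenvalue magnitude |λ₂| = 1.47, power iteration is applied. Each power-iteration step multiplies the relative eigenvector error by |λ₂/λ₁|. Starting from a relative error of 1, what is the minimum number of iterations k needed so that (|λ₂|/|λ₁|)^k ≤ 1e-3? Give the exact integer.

5

|λ₂/λ₁| = 1.47/6.34 = 0.23186
Need k ≥ ln(1e-3) / ln(0.23186) = -6.9078 / -1.4616 ≈ 4.726
Smallest integer k satisfying the bound: 5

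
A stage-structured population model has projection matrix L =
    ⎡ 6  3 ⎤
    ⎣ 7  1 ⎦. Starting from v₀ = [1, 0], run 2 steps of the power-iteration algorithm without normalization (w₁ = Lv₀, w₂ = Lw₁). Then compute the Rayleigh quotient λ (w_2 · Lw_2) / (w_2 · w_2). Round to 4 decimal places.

8.8186

w1 = Lv₀ = (6, 7)
w2 = Lw1 = (57, 49)
Lw2 = (489, 448)
w2·Lw2 = 57·489 + 49·448 = 49825; w2·w2 = 57·57 + 49·49 = 5650
λ ≈ 49825/5650 = 8.8186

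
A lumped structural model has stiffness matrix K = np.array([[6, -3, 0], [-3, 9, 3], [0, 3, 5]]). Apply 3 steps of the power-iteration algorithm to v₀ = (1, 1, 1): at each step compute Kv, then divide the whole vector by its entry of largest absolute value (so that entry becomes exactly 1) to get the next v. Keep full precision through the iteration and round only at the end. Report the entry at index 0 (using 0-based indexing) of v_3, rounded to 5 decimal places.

Kv0 = (3.000000, 9.000000, 8.000000); divide by 9.000000 → v1 = (0.333333, 1.000000, 0.888889)
Kv1 = (-1.000000, 10.666667, 7.444444); divide by 10.666667 → v2 = (-0.093750, 1.000000, 0.697917)
Kv2 = (-3.562500, 11.375000, 6.489583); divide by 11.375000 → v3 = (-0.313187, 1.000000, 0.570513)
Requested entry of v3: -342/1092 = -0.31319

-0.31319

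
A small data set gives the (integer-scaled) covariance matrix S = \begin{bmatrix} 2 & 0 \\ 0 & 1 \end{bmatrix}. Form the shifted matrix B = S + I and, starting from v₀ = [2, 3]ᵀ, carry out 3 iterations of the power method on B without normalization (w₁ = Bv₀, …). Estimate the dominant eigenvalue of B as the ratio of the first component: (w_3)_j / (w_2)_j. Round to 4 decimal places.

B = S + I has rows (3, 0); (0, 2)
w1 = Bv₀ = (6, 6)
w2 = Bw1 = (18, 12)
w3 = Bw2 = (54, 24)
Ratio: 54/18 = 3.0000

μ ≈ 3.0000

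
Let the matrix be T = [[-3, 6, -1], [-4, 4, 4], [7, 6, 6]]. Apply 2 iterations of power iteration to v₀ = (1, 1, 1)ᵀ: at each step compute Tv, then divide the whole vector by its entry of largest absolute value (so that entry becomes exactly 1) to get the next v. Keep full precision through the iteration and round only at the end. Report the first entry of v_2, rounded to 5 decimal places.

-0.00658

Tv0 = (2.000000, 4.000000, 19.000000); divide by 19.000000 → v1 = (0.105263, 0.210526, 1.000000)
Tv1 = (-0.052632, 4.421053, 8.000000); divide by 8.000000 → v2 = (-0.006579, 0.552632, 1.000000)
Requested entry of v2: -1/152 = -0.00658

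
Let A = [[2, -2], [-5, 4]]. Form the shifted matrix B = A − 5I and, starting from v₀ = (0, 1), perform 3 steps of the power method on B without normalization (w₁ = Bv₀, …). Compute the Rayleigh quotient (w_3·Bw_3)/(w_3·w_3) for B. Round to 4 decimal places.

B = A − 5I has rows (-3, -2); (-5, -1)
w1 = Bv₀ = ((-3)·0 + (-2)·1; (-5)·0 + (-1)·1) = (-2, -1)
w2 = Bw1 = ((-3)·(-2) + (-2)·(-1); (-5)·(-2) + (-1)·(-1)) = (8, 11)
w3 = Bw2 = (-46, -51)
Bw3 = (240, 281)
w3·Bw3 = -25371; w3·w3 = 4717; μ ≈ -25371/4717 = -5.3786

μ ≈ -5.3786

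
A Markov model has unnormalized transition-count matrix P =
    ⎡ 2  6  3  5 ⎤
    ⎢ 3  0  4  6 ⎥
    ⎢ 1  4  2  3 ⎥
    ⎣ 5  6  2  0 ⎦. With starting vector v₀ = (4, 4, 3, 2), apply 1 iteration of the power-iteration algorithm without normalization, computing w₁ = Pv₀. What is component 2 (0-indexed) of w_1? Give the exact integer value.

32

w1 = Pv₀ = (51, 36, 32, 50)
The requested component of w1 is 32.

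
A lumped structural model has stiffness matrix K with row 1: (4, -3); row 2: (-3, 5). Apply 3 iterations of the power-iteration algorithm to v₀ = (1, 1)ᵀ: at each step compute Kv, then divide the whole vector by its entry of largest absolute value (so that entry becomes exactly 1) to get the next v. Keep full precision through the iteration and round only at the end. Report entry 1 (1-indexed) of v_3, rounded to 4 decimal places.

Kv0 = (1.00000, 2.00000); divide by 2.00000 → v1 = (0.50000, 1.00000)
Kv1 = (-1.00000, 3.50000); divide by 3.50000 → v2 = (-0.28571, 1.00000)
Kv2 = (-4.14286, 5.85714); divide by 5.85714 → v3 = (-0.70732, 1.00000)
Requested entry of v3: -29/41 = -0.7073

-0.7073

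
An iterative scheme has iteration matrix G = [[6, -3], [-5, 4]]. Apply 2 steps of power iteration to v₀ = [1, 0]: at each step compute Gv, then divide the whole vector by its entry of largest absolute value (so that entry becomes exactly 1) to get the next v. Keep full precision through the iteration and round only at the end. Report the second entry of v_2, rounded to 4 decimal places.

-0.9804

Gv0 = (6.00000, -5.00000); divide by 6.00000 → v1 = (1.00000, -0.83333)
Gv1 = (8.50000, -8.33333); divide by 8.50000 → v2 = (1.00000, -0.98039)
Requested entry of v2: -50/51 = -0.9804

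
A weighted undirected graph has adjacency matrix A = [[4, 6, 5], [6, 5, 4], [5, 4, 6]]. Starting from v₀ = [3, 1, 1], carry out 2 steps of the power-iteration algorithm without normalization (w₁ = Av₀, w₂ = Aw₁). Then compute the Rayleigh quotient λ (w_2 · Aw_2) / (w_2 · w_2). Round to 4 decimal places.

λ ≈ 14.9991

w1 = Av₀ = (4·3 + 6·1 + 5·1; 6·3 + 5·1 + 4·1; 5·3 + 4·1 + 6·1) = (23, 27, 25)
w2 = Aw1 = (4·23 + 6·27 + 5·25; 6·23 + 5·27 + 4·25; 5·23 + 4·27 + 6·25) = (379, 373, 373)
Aw2 = (5619, 5631, 5625)
w2·Aw2 = 379·5619 + 373·5631 + 373·5625 = 6328089; w2·w2 = 379·379 + 373·373 + 373·373 = 421899
λ ≈ 6328089/421899 = 14.9991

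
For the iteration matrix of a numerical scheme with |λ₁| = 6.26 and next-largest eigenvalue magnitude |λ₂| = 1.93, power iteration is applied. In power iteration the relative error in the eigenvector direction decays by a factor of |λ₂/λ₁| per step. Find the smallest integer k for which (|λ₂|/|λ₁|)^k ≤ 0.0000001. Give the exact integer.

|λ₂/λ₁| = 1.93/6.26 = 0.30831
Need k ≥ ln(0.0000001) / ln(0.30831) = -16.1181 / -1.1767 ≈ 13.698
Smallest integer k satisfying the bound: 14

14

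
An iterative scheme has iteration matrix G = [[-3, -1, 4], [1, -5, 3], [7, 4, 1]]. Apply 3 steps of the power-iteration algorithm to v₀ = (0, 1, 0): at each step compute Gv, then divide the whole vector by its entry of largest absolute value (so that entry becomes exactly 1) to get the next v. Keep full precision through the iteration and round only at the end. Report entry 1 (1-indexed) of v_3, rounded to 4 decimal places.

-0.6920

Gv0 = (-1.00000, -5.00000, 4.00000); divide by -5.00000 → v1 = (0.20000, 1.00000, -0.80000)
Gv1 = (-4.80000, -7.20000, 4.60000); divide by -7.20000 → v2 = (0.66667, 1.00000, -0.63889)
Gv2 = (-5.55556, -6.25000, 8.02778); divide by 8.02778 → v3 = (-0.69204, -0.77855, 1.00000)
Requested entry of v3: -200/289 = -0.6920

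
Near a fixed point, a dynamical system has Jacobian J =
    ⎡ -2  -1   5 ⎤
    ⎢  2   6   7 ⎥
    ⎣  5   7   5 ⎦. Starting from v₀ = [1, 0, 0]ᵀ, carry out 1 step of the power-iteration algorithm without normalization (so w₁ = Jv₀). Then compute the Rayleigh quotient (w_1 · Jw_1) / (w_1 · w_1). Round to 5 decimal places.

w1 = Jv₀ = ((-2)·1 + (-1)·0 + 5·0; 2·1 + 6·0 + 7·0; 5·1 + 7·0 + 5·0) = (-2, 2, 5)
Jw1 = (27, 43, 29)
w1·Jw1 = (-2)·27 + 2·43 + 5·29 = 177; w1·w1 = (-2)·(-2) + 2·2 + 5·5 = 33
λ ≈ 177/33 = 5.36364

5.36364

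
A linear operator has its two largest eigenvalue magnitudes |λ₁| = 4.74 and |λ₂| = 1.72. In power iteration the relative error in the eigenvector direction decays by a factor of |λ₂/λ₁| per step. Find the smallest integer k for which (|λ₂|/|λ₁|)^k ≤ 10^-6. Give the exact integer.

|λ₂/λ₁| = 1.72/4.74 = 0.36287
Need k ≥ ln(10^-6) / ln(0.36287) = -13.8155 / -1.0137 ≈ 13.629
Smallest integer k satisfying the bound: 14

14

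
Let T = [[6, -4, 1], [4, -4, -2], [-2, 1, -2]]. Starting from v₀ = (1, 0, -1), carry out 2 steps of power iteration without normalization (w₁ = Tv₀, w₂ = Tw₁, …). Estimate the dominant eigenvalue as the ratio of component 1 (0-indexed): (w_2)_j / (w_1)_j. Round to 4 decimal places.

w1 = Tv₀ = (6·1 + (-4)·0 + 1·(-1); 4·1 + (-4)·0 + (-2)·(-1); (-2)·1 + 1·0 + (-2)·(-1)) = (5, 6, 0)
w2 = Tw1 = (6·5 + (-4)·6 + 1·0; 4·5 + (-4)·6 + (-2)·0; (-2)·5 + 1·6 + (-2)·0) = (6, -4, -4)
Ratio at component: -4 / 6 = -0.6667

λ ≈ -0.6667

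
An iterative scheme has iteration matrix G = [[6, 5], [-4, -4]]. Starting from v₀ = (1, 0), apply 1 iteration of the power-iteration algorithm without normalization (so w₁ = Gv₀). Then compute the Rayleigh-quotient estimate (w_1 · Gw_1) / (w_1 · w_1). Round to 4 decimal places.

2.4615

w1 = Gv₀ = (6·1 + 5·0; (-4)·1 + (-4)·0) = (6, -4)
Gw1 = (16, -8)
w1·Gw1 = 6·16 + (-4)·(-8) = 128; w1·w1 = 6·6 + (-4)·(-4) = 52
λ ≈ 128/52 = 2.4615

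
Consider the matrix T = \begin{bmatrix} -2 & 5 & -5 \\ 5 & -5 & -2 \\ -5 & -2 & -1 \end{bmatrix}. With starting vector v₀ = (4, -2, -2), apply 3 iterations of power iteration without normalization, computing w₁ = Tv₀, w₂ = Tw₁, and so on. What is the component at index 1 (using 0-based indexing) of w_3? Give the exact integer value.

w1 = Tv₀ = ((-2)·4 + 5·(-2) + (-5)·(-2); 5·4 + (-5)·(-2) + (-2)·(-2); (-5)·4 + (-2)·(-2) + (-1)·(-2)) = (-8, 34, -14)
w2 = Tw1 = ((-2)·(-8) + 5·34 + (-5)·(-14); 5·(-8) + (-5)·34 + (-2)·(-14); (-5)·(-8) + (-2)·34 + (-1)·(-14)) = (256, -182, -14)
w3 = Tw2 = (-1352, 2218, -902)
The requested component of w3 is 2218.

2218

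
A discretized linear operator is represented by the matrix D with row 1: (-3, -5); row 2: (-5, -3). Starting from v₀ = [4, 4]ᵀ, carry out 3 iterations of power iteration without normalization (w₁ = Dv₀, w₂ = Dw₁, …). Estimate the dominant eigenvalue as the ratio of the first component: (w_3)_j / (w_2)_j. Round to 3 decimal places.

w1 = Dv₀ = (-32, -32)
w2 = Dw1 = (256, 256)
w3 = Dw2 = (-2048, -2048)
Ratio at component: -2048 / 256 = -8.000

-8.000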